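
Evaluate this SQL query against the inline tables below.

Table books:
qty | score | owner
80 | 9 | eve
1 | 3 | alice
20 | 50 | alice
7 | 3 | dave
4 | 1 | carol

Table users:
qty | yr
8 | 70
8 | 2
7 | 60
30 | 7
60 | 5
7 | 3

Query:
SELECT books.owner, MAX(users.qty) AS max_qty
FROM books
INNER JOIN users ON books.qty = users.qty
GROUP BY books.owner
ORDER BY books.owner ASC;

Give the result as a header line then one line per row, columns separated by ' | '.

== RESULT ==
books.owner | max_qty
dave | 7

Derivation:
After JOIN users (2 rows):
books.qty | books.score | books.owner | users.qty | users.yr
7 | 3 | dave | 7 | 60
7 | 3 | dave | 7 | 3
After GROUP BY (1 rows):
books.owner | max_qty
dave | 7
After ORDER BY (1 rows):
books.owner | max_qty
dave | 7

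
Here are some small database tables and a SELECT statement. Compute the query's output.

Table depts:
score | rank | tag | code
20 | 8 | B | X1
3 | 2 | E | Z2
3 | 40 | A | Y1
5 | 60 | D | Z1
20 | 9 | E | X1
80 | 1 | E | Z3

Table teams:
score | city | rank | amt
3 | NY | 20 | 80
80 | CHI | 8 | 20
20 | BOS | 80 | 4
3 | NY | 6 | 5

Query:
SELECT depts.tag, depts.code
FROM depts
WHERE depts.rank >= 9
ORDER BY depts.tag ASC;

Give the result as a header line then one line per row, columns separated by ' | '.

After WHERE (3 rows):
depts.score | depts.rank | depts.tag | depts.code
3 | 40 | A | Y1
5 | 60 | D | Z1
20 | 9 | E | X1
After SELECT (3 rows):
depts.tag | depts.code
A | Y1
D | Z1
E | X1
After ORDER BY (3 rows):
depts.tag | depts.code
A | Y1
D | Z1
E | X1

== RESULT ==
depts.tag | depts.code
A | Y1
D | Z1
E | X1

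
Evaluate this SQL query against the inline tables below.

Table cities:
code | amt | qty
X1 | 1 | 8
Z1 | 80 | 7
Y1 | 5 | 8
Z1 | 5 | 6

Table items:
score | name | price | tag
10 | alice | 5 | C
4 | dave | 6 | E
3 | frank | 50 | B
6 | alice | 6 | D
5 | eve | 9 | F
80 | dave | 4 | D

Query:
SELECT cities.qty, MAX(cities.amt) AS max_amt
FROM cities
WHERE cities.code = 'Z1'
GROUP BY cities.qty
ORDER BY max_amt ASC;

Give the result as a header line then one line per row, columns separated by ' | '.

== RESULT ==
cities.qty | max_amt
6 | 5
7 | 80

Derivation:
After WHERE (2 rows):
cities.code | cities.amt | cities.qty
Z1 | 80 | 7
Z1 | 5 | 6
After GROUP BY (2 rows):
cities.qty | max_amt
7 | 80
6 | 5
After ORDER BY (2 rows):
cities.qty | max_amt
6 | 5
7 | 80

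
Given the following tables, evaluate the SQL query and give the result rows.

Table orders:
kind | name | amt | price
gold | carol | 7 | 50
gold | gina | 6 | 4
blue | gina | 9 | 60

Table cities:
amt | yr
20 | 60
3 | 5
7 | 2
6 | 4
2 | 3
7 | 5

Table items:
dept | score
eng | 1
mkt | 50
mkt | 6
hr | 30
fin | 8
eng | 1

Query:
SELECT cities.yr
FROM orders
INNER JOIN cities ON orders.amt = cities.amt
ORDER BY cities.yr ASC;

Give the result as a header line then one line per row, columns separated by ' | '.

== RESULT ==
cities.yr
2
4
5

Derivation:
After JOIN cities (3 rows):
orders.kind | orders.name | orders.amt | orders.price | cities.amt | cities.yr
gold | carol | 7 | 50 | 7 | 2
gold | carol | 7 | 50 | 7 | 5
gold | gina | 6 | 4 | 6 | 4
After SELECT (3 rows):
cities.yr
2
5
4
After ORDER BY (3 rows):
cities.yr
2
4
5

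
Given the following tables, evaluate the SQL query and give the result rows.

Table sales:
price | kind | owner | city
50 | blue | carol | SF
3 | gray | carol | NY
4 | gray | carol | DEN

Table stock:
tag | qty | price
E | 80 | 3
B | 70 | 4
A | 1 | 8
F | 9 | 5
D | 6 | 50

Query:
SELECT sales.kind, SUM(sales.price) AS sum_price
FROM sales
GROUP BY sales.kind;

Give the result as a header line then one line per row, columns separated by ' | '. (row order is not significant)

After GROUP BY (2 rows):
sales.kind | sum_price
blue | 50
gray | 7

== RESULT ==
sales.kind | sum_price
blue | 50
gray | 7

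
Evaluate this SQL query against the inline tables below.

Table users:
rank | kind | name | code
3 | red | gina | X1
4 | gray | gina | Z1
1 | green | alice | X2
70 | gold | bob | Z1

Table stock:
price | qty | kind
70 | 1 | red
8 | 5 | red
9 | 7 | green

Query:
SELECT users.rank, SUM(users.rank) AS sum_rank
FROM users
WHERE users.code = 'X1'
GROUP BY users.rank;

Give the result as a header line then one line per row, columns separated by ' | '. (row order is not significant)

== RESULT ==
users.rank | sum_rank
3 | 3

Derivation:
After WHERE (1 rows):
users.rank | users.kind | users.name | users.code
3 | red | gina | X1
After GROUP BY (1 rows):
users.rank | sum_rank
3 | 3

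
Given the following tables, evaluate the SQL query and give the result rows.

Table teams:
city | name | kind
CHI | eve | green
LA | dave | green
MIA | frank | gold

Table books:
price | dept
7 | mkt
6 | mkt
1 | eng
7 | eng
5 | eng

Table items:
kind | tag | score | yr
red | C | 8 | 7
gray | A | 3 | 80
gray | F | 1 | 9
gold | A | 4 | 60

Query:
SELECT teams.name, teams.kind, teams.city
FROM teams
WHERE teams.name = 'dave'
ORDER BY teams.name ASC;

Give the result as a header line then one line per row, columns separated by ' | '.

After WHERE (1 rows):
teams.city | teams.name | teams.kind
LA | dave | green
After SELECT (1 rows):
teams.name | teams.kind | teams.city
dave | green | LA
After ORDER BY (1 rows):
teams.name | teams.kind | teams.city
dave | green | LA

== RESULT ==
teams.name | teams.kind | teams.city
dave | green | LA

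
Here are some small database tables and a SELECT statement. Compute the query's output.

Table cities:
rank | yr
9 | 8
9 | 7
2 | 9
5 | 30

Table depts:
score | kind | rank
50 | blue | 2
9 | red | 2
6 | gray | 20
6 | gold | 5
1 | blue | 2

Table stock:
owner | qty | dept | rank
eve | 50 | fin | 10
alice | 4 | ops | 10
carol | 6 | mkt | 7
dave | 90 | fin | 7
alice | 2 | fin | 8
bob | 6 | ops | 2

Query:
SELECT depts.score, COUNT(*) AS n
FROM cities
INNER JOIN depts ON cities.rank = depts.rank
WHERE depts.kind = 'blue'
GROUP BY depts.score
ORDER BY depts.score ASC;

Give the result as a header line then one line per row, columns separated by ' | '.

== RESULT ==
depts.score | n
1 | 1
50 | 1

Derivation:
After JOIN depts (4 rows):
cities.rank | cities.yr | depts.score | depts.kind | depts.rank
2 | 9 | 50 | blue | 2
2 | 9 | 9 | red | 2
2 | 9 | 1 | blue | 2
5 | 30 | 6 | gold | 5
After WHERE (2 rows):
cities.rank | cities.yr | depts.score | depts.kind | depts.rank
2 | 9 | 50 | blue | 2
2 | 9 | 1 | blue | 2
After GROUP BY (2 rows):
depts.score | n
50 | 1
1 | 1
After ORDER BY (2 rows):
depts.score | n
1 | 1
50 | 1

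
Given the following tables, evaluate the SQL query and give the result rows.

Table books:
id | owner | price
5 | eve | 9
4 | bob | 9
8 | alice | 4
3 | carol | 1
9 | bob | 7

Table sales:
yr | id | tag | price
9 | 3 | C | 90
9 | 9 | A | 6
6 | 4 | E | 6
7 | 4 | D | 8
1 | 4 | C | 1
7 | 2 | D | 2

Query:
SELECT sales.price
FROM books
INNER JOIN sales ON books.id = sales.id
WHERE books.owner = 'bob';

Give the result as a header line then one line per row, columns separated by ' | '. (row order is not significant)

== RESULT ==
sales.price
6
8
1
6

Derivation:
After JOIN sales (5 rows):
books.id | books.owner | books.price | sales.yr | sales.id | sales.tag | sales.price
4 | bob | 9 | 6 | 4 | E | 6
4 | bob | 9 | 7 | 4 | D | 8
4 | bob | 9 | 1 | 4 | C | 1
3 | carol | 1 | 9 | 3 | C | 90
9 | bob | 7 | 9 | 9 | A | 6
After WHERE (4 rows):
books.id | books.owner | books.price | sales.yr | sales.id | sales.tag | sales.price
4 | bob | 9 | 6 | 4 | E | 6
4 | bob | 9 | 7 | 4 | D | 8
4 | bob | 9 | 1 | 4 | C | 1
9 | bob | 7 | 9 | 9 | A | 6
After SELECT (4 rows):
sales.price
6
8
1
6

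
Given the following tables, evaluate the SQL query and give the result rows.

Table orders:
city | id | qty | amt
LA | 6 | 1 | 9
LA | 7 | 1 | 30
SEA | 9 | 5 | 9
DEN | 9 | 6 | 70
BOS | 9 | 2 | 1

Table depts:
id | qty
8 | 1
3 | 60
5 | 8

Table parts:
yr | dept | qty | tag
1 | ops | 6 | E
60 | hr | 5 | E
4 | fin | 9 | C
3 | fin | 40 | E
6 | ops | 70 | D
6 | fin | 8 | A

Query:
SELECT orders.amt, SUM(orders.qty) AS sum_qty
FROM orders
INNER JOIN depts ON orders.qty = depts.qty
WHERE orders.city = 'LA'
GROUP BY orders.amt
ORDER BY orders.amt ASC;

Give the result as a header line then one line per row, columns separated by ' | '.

== RESULT ==
orders.amt | sum_qty
9 | 1
30 | 1

Derivation:
After JOIN depts (2 rows):
orders.city | orders.id | orders.qty | orders.amt | depts.id | depts.qty
LA | 6 | 1 | 9 | 8 | 1
LA | 7 | 1 | 30 | 8 | 1
After WHERE (2 rows):
orders.city | orders.id | orders.qty | orders.amt | depts.id | depts.qty
LA | 6 | 1 | 9 | 8 | 1
LA | 7 | 1 | 30 | 8 | 1
After GROUP BY (2 rows):
orders.amt | sum_qty
9 | 1
30 | 1
After ORDER BY (2 rows):
orders.amt | sum_qty
9 | 1
30 | 1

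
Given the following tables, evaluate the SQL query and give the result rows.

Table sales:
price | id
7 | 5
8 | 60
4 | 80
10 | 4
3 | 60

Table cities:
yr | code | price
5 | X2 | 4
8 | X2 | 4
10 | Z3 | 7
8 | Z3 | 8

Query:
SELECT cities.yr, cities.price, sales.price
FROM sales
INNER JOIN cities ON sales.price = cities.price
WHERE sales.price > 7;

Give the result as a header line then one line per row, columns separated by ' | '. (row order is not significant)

== RESULT ==
cities.yr | cities.price | sales.price
8 | 8 | 8

Derivation:
After JOIN cities (4 rows):
sales.price | sales.id | cities.yr | cities.code | cities.price
7 | 5 | 10 | Z3 | 7
8 | 60 | 8 | Z3 | 8
4 | 80 | 5 | X2 | 4
4 | 80 | 8 | X2 | 4
After WHERE (1 rows):
sales.price | sales.id | cities.yr | cities.code | cities.price
8 | 60 | 8 | Z3 | 8
After SELECT (1 rows):
cities.yr | cities.price | sales.price
8 | 8 | 8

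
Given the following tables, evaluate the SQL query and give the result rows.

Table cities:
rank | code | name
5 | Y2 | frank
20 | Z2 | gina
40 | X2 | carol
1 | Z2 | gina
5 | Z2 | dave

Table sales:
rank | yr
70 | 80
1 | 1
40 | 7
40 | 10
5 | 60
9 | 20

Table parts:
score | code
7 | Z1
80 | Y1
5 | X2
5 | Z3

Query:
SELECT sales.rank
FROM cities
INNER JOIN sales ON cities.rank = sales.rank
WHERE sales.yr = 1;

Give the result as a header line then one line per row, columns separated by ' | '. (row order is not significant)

== RESULT ==
sales.rank
1

Derivation:
After JOIN sales (5 rows):
cities.rank | cities.code | cities.name | sales.rank | sales.yr
5 | Y2 | frank | 5 | 60
40 | X2 | carol | 40 | 7
40 | X2 | carol | 40 | 10
1 | Z2 | gina | 1 | 1
5 | Z2 | dave | 5 | 60
After WHERE (1 rows):
cities.rank | cities.code | cities.name | sales.rank | sales.yr
1 | Z2 | gina | 1 | 1
After SELECT (1 rows):
sales.rank
1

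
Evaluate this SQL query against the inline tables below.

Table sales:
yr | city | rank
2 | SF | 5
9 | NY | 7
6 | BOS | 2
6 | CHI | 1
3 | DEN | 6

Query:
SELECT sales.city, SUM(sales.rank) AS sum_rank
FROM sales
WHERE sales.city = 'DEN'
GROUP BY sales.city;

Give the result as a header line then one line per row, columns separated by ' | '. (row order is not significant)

After WHERE (1 rows):
sales.yr | sales.city | sales.rank
3 | DEN | 6
After GROUP BY (1 rows):
sales.city | sum_rank
DEN | 6

== RESULT ==
sales.city | sum_rank
DEN | 6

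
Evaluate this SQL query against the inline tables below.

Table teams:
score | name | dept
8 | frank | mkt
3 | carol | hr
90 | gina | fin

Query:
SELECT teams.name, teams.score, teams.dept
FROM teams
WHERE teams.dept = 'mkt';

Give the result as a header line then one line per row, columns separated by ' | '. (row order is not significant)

After WHERE (1 rows):
teams.score | teams.name | teams.dept
8 | frank | mkt
After SELECT (1 rows):
teams.name | teams.score | teams.dept
frank | 8 | mkt

== RESULT ==
teams.name | teams.score | teams.dept
frank | 8 | mkt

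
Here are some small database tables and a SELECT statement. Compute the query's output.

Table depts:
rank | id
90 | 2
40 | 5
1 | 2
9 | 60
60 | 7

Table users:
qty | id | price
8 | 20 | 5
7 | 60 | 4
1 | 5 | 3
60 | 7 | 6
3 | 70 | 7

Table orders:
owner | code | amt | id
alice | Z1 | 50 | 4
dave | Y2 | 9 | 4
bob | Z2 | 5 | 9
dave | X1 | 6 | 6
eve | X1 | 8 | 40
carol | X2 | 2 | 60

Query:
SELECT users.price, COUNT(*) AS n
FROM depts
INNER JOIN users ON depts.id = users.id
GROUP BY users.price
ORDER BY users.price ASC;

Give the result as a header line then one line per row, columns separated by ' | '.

== RESULT ==
users.price | n
3 | 1
4 | 1
6 | 1

Derivation:
After JOIN users (3 rows):
depts.rank | depts.id | users.qty | users.id | users.price
40 | 5 | 1 | 5 | 3
9 | 60 | 7 | 60 | 4
60 | 7 | 60 | 7 | 6
After GROUP BY (3 rows):
users.price | n
3 | 1
4 | 1
6 | 1
After ORDER BY (3 rows):
users.price | n
3 | 1
4 | 1
6 | 1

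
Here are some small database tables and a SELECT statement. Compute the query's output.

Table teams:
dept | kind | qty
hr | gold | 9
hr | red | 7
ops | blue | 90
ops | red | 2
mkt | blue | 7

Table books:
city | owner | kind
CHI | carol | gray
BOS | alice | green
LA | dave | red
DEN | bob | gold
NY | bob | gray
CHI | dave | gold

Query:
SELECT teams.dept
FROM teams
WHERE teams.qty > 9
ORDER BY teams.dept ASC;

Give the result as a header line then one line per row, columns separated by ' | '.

== RESULT ==
teams.dept
ops

Derivation:
After WHERE (1 rows):
teams.dept | teams.kind | teams.qty
ops | blue | 90
After SELECT (1 rows):
teams.dept
ops
After ORDER BY (1 rows):
teams.dept
ops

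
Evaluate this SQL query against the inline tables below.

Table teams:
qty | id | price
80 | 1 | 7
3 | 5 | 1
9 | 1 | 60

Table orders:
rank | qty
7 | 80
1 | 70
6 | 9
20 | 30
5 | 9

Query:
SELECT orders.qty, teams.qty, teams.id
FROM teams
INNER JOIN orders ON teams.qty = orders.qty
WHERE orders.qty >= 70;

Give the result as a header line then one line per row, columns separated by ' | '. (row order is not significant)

== RESULT ==
orders.qty | teams.qty | teams.id
80 | 80 | 1

Derivation:
After JOIN orders (3 rows):
teams.qty | teams.id | teams.price | orders.rank | orders.qty
80 | 1 | 7 | 7 | 80
9 | 1 | 60 | 6 | 9
9 | 1 | 60 | 5 | 9
After WHERE (1 rows):
teams.qty | teams.id | teams.price | orders.rank | orders.qty
80 | 1 | 7 | 7 | 80
After SELECT (1 rows):
orders.qty | teams.qty | teams.id
80 | 80 | 1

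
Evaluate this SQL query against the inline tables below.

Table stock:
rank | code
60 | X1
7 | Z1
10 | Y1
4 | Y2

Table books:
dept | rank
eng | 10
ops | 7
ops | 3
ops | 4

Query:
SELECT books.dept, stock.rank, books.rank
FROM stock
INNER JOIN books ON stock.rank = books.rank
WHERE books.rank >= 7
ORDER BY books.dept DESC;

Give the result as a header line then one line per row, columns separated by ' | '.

== RESULT ==
books.dept | stock.rank | books.rank
ops | 7 | 7
eng | 10 | 10

Derivation:
After JOIN books (3 rows):
stock.rank | stock.code | books.dept | books.rank
7 | Z1 | ops | 7
10 | Y1 | eng | 10
4 | Y2 | ops | 4
After WHERE (2 rows):
stock.rank | stock.code | books.dept | books.rank
7 | Z1 | ops | 7
10 | Y1 | eng | 10
After SELECT (2 rows):
books.dept | stock.rank | books.rank
ops | 7 | 7
eng | 10 | 10
After ORDER BY (2 rows):
books.dept | stock.rank | books.rank
ops | 7 | 7
eng | 10 | 10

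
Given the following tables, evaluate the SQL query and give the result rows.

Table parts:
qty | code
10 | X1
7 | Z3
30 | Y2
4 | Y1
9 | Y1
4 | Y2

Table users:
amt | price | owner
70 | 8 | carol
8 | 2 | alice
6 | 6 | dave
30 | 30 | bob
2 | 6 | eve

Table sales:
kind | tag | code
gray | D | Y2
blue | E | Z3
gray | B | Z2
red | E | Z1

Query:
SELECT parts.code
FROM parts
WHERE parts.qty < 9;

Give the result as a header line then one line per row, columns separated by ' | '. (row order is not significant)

After WHERE (3 rows):
parts.qty | parts.code
7 | Z3
4 | Y1
4 | Y2
After SELECT (3 rows):
parts.code
Z3
Y1
Y2

== RESULT ==
parts.code
Z3
Y1
Y2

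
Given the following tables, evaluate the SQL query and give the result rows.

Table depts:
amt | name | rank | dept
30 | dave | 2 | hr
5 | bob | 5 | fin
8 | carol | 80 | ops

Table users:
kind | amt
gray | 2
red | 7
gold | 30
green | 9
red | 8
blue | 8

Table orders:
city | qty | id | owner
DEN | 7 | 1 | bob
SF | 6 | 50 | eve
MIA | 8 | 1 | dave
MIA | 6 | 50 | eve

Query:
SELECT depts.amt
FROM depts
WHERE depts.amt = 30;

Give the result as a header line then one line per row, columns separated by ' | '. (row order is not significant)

After WHERE (1 rows):
depts.amt | depts.name | depts.rank | depts.dept
30 | dave | 2 | hr
After SELECT (1 rows):
depts.amt
30

== RESULT ==
depts.amt
30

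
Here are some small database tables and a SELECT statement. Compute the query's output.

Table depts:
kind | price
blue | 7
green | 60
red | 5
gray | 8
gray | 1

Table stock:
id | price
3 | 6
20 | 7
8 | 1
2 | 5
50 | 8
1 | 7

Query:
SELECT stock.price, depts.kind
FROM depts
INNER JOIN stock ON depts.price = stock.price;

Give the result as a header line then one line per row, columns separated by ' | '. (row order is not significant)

== RESULT ==
stock.price | depts.kind
7 | blue
7 | blue
5 | red
8 | gray
1 | gray

Derivation:
After JOIN stock (5 rows):
depts.kind | depts.price | stock.id | stock.price
blue | 7 | 20 | 7
blue | 7 | 1 | 7
red | 5 | 2 | 5
gray | 8 | 50 | 8
gray | 1 | 8 | 1
After SELECT (5 rows):
stock.price | depts.kind
7 | blue
7 | blue
5 | red
8 | gray
1 | gray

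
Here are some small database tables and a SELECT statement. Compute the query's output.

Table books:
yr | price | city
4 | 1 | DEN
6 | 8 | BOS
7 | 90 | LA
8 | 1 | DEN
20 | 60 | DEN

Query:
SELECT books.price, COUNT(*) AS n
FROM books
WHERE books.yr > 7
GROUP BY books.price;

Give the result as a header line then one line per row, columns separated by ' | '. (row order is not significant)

After WHERE (2 rows):
books.yr | books.price | books.city
8 | 1 | DEN
20 | 60 | DEN
After GROUP BY (2 rows):
books.price | n
1 | 1
60 | 1

== RESULT ==
books.price | n
1 | 1
60 | 1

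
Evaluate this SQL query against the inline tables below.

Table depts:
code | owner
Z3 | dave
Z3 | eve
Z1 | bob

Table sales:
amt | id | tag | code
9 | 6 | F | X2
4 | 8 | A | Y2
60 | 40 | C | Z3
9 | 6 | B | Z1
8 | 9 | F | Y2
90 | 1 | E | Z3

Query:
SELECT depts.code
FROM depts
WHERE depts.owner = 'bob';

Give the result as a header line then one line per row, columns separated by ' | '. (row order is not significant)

After WHERE (1 rows):
depts.code | depts.owner
Z1 | bob
After SELECT (1 rows):
depts.code
Z1

== RESULT ==
depts.code
Z1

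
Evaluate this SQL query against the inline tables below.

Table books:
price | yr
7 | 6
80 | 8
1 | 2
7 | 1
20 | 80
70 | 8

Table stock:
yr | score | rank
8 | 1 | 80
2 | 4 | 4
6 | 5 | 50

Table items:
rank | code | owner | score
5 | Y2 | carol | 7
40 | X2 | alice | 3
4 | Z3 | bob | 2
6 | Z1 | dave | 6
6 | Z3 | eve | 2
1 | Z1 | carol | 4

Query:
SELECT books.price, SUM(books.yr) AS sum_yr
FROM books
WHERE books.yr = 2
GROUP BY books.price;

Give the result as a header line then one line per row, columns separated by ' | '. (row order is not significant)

After WHERE (1 rows):
books.price | books.yr
1 | 2
After GROUP BY (1 rows):
books.price | sum_yr
1 | 2

== RESULT ==
books.price | sum_yr
1 | 2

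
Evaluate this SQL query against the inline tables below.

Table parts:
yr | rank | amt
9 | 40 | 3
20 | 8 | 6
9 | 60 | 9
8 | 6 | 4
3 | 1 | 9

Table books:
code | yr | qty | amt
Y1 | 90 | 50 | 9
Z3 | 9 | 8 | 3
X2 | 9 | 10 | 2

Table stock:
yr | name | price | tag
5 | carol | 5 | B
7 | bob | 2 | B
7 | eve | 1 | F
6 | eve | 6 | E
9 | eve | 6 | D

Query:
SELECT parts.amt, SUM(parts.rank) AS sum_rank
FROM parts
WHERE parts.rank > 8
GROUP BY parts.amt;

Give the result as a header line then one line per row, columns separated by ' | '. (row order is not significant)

After WHERE (2 rows):
parts.yr | parts.rank | parts.amt
9 | 40 | 3
9 | 60 | 9
After GROUP BY (2 rows):
parts.amt | sum_rank
3 | 40
9 | 60

== RESULT ==
parts.amt | sum_rank
3 | 40
9 | 60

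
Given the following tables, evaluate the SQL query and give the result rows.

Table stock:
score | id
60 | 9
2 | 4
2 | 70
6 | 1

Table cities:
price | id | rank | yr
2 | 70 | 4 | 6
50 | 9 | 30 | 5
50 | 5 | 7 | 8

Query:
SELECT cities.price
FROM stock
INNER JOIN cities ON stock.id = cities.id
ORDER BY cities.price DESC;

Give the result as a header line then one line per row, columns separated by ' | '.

== RESULT ==
cities.price
50
2

Derivation:
After JOIN cities (2 rows):
stock.score | stock.id | cities.price | cities.id | cities.rank | cities.yr
60 | 9 | 50 | 9 | 30 | 5
2 | 70 | 2 | 70 | 4 | 6
After SELECT (2 rows):
cities.price
50
2
After ORDER BY (2 rows):
cities.price
50
2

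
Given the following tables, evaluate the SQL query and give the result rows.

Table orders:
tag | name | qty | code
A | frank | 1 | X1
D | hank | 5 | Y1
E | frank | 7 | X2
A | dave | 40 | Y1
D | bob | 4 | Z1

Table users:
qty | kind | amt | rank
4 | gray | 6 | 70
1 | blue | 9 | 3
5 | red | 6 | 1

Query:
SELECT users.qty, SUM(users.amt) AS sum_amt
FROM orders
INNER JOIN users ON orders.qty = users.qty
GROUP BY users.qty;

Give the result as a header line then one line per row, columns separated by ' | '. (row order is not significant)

== RESULT ==
users.qty | sum_amt
1 | 9
5 | 6
4 | 6

Derivation:
After JOIN users (3 rows):
orders.tag | orders.name | orders.qty | orders.code | users.qty | users.kind | users.amt | users.rank
A | frank | 1 | X1 | 1 | blue | 9 | 3
D | hank | 5 | Y1 | 5 | red | 6 | 1
D | bob | 4 | Z1 | 4 | gray | 6 | 70
After GROUP BY (3 rows):
users.qty | sum_amt
1 | 9
5 | 6
4 | 6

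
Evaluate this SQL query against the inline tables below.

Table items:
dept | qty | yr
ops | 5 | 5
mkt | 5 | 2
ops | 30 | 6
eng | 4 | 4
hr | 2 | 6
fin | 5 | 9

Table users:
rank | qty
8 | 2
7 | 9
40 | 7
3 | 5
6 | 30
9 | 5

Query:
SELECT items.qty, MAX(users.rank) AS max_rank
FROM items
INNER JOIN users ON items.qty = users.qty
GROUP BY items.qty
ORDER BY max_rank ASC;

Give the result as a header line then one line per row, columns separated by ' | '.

== RESULT ==
items.qty | max_rank
30 | 6
2 | 8
5 | 9

Derivation:
After JOIN users (8 rows):
items.dept | items.qty | items.yr | users.rank | users.qty
ops | 5 | 5 | 3 | 5
ops | 5 | 5 | 9 | 5
mkt | 5 | 2 | 3 | 5
mkt | 5 | 2 | 9 | 5
ops | 30 | 6 | 6 | 30
hr | 2 | 6 | 8 | 2
fin | 5 | 9 | 3 | 5
fin | 5 | 9 | 9 | 5
After GROUP BY (3 rows):
items.qty | max_rank
5 | 9
30 | 6
2 | 8
After ORDER BY (3 rows):
items.qty | max_rank
30 | 6
2 | 8
5 | 9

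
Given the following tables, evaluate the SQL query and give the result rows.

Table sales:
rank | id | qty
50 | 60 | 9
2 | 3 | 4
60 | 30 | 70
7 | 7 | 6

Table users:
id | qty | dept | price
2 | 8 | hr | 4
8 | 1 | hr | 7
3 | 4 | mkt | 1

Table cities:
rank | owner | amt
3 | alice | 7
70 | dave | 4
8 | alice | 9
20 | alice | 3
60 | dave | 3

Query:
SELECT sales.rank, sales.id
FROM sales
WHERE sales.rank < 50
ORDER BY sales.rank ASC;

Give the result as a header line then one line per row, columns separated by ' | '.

== RESULT ==
sales.rank | sales.id
2 | 3
7 | 7

Derivation:
After WHERE (2 rows):
sales.rank | sales.id | sales.qty
2 | 3 | 4
7 | 7 | 6
After SELECT (2 rows):
sales.rank | sales.id
2 | 3
7 | 7
After ORDER BY (2 rows):
sales.rank | sales.id
2 | 3
7 | 7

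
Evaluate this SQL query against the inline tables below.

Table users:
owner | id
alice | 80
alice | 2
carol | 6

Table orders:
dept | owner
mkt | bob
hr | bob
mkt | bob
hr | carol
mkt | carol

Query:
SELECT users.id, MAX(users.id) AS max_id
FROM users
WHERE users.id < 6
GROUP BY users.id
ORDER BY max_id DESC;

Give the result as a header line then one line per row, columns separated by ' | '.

== RESULT ==
users.id | max_id
2 | 2

Derivation:
After WHERE (1 rows):
users.owner | users.id
alice | 2
After GROUP BY (1 rows):
users.id | max_id
2 | 2
After ORDER BY (1 rows):
users.id | max_id
2 | 2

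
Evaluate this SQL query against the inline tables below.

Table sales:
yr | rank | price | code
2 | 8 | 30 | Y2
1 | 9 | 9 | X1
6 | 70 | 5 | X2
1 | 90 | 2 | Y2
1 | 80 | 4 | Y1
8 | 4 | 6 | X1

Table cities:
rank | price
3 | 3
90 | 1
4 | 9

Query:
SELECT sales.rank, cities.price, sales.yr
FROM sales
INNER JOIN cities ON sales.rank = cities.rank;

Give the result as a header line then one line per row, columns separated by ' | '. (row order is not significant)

After JOIN cities (2 rows):
sales.yr | sales.rank | sales.price | sales.code | cities.rank | cities.price
1 | 90 | 2 | Y2 | 90 | 1
8 | 4 | 6 | X1 | 4 | 9
After SELECT (2 rows):
sales.rank | cities.price | sales.yr
90 | 1 | 1
4 | 9 | 8

== RESULT ==
sales.rank | cities.price | sales.yr
90 | 1 | 1
4 | 9 | 8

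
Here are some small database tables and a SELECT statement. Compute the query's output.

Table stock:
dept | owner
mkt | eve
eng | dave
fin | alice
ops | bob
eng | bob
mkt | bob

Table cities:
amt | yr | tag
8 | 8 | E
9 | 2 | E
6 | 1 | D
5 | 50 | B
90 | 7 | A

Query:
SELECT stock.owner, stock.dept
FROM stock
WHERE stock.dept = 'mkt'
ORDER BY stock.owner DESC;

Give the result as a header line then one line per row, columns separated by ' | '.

After WHERE (2 rows):
stock.dept | stock.owner
mkt | eve
mkt | bob
After SELECT (2 rows):
stock.owner | stock.dept
eve | mkt
bob | mkt
After ORDER BY (2 rows):
stock.owner | stock.dept
eve | mkt
bob | mkt

== RESULT ==
stock.owner | stock.dept
eve | mkt
bob | mkt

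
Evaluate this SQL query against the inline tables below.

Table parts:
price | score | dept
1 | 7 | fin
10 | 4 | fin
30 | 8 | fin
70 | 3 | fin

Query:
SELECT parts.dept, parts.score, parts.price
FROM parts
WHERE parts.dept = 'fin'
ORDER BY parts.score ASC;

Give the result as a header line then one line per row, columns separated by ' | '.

After WHERE (4 rows):
parts.price | parts.score | parts.dept
1 | 7 | fin
10 | 4 | fin
30 | 8 | fin
70 | 3 | fin
After SELECT (4 rows):
parts.dept | parts.score | parts.price
fin | 7 | 1
fin | 4 | 10
fin | 8 | 30
fin | 3 | 70
After ORDER BY (4 rows):
parts.dept | parts.score | parts.price
fin | 3 | 70
fin | 4 | 10
fin | 7 | 1
fin | 8 | 30

== RESULT ==
parts.dept | parts.score | parts.price
fin | 3 | 70
fin | 4 | 10
fin | 7 | 1
fin | 8 | 30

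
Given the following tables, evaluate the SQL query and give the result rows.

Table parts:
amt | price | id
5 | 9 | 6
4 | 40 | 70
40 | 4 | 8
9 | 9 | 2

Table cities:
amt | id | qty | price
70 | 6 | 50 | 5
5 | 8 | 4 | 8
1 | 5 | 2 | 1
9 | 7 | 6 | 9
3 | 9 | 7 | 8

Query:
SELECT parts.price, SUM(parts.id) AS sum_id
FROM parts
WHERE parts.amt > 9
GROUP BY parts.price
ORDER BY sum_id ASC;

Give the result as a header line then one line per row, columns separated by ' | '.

== RESULT ==
parts.price | sum_id
4 | 8

Derivation:
After WHERE (1 rows):
parts.amt | parts.price | parts.id
40 | 4 | 8
After GROUP BY (1 rows):
parts.price | sum_id
4 | 8
After ORDER BY (1 rows):
parts.price | sum_id
4 | 8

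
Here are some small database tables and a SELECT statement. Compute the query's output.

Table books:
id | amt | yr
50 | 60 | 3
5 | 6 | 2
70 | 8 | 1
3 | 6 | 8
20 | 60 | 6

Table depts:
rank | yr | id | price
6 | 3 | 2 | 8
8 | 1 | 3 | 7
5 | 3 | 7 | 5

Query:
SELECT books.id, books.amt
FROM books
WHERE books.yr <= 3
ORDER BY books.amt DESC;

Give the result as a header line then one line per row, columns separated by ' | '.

== RESULT ==
books.id | books.amt
50 | 60
70 | 8
5 | 6

Derivation:
After WHERE (3 rows):
books.id | books.amt | books.yr
50 | 60 | 3
5 | 6 | 2
70 | 8 | 1
After SELECT (3 rows):
books.id | books.amt
50 | 60
5 | 6
70 | 8
After ORDER BY (3 rows):
books.id | books.amt
50 | 60
70 | 8
5 | 6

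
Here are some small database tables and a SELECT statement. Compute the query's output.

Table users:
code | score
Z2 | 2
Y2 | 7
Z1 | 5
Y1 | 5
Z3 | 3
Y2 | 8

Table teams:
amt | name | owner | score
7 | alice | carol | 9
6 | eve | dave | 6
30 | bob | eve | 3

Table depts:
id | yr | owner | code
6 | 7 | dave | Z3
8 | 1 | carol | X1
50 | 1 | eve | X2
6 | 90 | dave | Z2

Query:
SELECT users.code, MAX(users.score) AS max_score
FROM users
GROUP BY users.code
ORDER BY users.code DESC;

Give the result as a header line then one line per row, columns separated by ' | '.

== RESULT ==
users.code | max_score
Z3 | 3
Z2 | 2
Z1 | 5
Y2 | 8
Y1 | 5

Derivation:
After GROUP BY (5 rows):
users.code | max_score
Z2 | 2
Y2 | 8
Z1 | 5
Y1 | 5
Z3 | 3
After ORDER BY (5 rows):
users.code | max_score
Z3 | 3
Z2 | 2
Z1 | 5
Y2 | 8
Y1 | 5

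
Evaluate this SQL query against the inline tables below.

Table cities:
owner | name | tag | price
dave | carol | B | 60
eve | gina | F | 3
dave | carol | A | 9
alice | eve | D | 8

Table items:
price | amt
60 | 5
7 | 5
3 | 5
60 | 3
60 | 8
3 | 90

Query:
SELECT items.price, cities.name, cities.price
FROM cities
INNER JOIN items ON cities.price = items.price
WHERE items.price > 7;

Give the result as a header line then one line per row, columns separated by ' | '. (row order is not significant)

After JOIN items (5 rows):
cities.owner | cities.name | cities.tag | cities.price | items.price | items.amt
dave | carol | B | 60 | 60 | 5
dave | carol | B | 60 | 60 | 3
dave | carol | B | 60 | 60 | 8
eve | gina | F | 3 | 3 | 5
eve | gina | F | 3 | 3 | 90
After WHERE (3 rows):
cities.owner | cities.name | cities.tag | cities.price | items.price | items.amt
dave | carol | B | 60 | 60 | 5
dave | carol | B | 60 | 60 | 3
dave | carol | B | 60 | 60 | 8
After SELECT (3 rows):
items.price | cities.name | cities.price
60 | carol | 60
60 | carol | 60
60 | carol | 60

== RESULT ==
items.price | cities.name | cities.price
60 | carol | 60
60 | carol | 60
60 | carol | 60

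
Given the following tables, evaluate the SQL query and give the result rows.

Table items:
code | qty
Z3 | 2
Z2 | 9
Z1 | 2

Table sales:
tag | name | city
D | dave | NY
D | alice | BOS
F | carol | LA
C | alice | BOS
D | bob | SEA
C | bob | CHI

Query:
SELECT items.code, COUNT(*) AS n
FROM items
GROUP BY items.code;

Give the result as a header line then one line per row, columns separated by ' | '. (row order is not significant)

== RESULT ==
items.code | n
Z3 | 1
Z2 | 1
Z1 | 1

Derivation:
After GROUP BY (3 rows):
items.code | n
Z3 | 1
Z2 | 1
Z1 | 1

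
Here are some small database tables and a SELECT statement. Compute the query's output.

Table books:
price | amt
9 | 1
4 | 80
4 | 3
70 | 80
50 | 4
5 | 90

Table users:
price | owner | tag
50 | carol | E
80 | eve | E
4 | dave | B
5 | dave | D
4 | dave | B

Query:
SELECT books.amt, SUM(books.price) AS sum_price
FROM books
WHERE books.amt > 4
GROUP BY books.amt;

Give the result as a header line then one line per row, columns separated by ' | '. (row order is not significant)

After WHERE (3 rows):
books.price | books.amt
4 | 80
70 | 80
5 | 90
After GROUP BY (2 rows):
books.amt | sum_price
80 | 74
90 | 5

== RESULT ==
books.amt | sum_price
80 | 74
90 | 5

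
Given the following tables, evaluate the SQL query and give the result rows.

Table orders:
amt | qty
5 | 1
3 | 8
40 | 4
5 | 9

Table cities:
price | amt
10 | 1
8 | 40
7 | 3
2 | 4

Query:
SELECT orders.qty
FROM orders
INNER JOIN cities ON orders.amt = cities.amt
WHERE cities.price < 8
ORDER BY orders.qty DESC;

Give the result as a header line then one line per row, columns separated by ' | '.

After JOIN cities (2 rows):
orders.amt | orders.qty | cities.price | cities.amt
3 | 8 | 7 | 3
40 | 4 | 8 | 40
After WHERE (1 rows):
orders.amt | orders.qty | cities.price | cities.amt
3 | 8 | 7 | 3
After SELECT (1 rows):
orders.qty
8
After ORDER BY (1 rows):
orders.qty
8

== RESULT ==
orders.qty
8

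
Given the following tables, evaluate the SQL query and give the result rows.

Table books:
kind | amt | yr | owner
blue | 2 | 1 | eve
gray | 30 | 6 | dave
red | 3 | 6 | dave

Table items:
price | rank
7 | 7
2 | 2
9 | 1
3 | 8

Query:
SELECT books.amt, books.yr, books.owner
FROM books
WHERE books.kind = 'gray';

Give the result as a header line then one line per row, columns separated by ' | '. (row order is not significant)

== RESULT ==
books.amt | books.yr | books.owner
30 | 6 | dave

Derivation:
After WHERE (1 rows):
books.kind | books.amt | books.yr | books.owner
gray | 30 | 6 | dave
After SELECT (1 rows):
books.amt | books.yr | books.owner
30 | 6 | dave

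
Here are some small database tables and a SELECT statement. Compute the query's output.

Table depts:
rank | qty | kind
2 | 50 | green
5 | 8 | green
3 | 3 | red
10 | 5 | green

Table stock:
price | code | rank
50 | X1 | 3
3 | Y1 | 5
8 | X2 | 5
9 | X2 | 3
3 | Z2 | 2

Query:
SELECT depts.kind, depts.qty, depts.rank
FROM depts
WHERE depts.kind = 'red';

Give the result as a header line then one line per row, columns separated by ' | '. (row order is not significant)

After WHERE (1 rows):
depts.rank | depts.qty | depts.kind
3 | 3 | red
After SELECT (1 rows):
depts.kind | depts.qty | depts.rank
red | 3 | 3

== RESULT ==
depts.kind | depts.qty | depts.rank
red | 3 | 3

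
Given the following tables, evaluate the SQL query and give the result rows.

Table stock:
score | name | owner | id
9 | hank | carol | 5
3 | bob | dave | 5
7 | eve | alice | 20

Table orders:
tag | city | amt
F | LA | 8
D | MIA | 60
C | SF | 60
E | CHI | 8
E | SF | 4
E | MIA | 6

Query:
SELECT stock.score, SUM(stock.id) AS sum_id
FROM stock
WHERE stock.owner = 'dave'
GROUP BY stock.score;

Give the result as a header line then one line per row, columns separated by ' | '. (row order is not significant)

After WHERE (1 rows):
stock.score | stock.name | stock.owner | stock.id
3 | bob | dave | 5
After GROUP BY (1 rows):
stock.score | sum_id
3 | 5

== RESULT ==
stock.score | sum_id
3 | 5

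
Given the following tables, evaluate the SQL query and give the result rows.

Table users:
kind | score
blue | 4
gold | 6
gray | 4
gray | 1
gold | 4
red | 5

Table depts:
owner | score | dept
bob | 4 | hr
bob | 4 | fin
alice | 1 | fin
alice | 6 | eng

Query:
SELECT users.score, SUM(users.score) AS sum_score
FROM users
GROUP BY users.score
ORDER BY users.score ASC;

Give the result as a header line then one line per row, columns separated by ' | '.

== RESULT ==
users.score | sum_score
1 | 1
4 | 12
5 | 5
6 | 6

Derivation:
After GROUP BY (4 rows):
users.score | sum_score
4 | 12
6 | 6
1 | 1
5 | 5
After ORDER BY (4 rows):
users.score | sum_score
1 | 1
4 | 12
5 | 5
6 | 6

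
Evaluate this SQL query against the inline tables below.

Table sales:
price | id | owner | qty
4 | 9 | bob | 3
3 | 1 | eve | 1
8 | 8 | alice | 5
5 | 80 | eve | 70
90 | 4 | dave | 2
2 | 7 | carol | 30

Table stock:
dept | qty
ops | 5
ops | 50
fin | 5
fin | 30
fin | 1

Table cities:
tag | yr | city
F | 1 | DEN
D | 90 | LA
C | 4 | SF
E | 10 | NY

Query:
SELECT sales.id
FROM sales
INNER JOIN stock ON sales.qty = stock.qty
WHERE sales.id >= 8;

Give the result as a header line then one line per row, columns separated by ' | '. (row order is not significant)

== RESULT ==
sales.id
8
8

Derivation:
After JOIN stock (4 rows):
sales.price | sales.id | sales.owner | sales.qty | stock.dept | stock.qty
3 | 1 | eve | 1 | fin | 1
8 | 8 | alice | 5 | ops | 5
8 | 8 | alice | 5 | fin | 5
2 | 7 | carol | 30 | fin | 30
After WHERE (2 rows):
sales.price | sales.id | sales.owner | sales.qty | stock.dept | stock.qty
8 | 8 | alice | 5 | ops | 5
8 | 8 | alice | 5 | fin | 5
After SELECT (2 rows):
sales.id
8
8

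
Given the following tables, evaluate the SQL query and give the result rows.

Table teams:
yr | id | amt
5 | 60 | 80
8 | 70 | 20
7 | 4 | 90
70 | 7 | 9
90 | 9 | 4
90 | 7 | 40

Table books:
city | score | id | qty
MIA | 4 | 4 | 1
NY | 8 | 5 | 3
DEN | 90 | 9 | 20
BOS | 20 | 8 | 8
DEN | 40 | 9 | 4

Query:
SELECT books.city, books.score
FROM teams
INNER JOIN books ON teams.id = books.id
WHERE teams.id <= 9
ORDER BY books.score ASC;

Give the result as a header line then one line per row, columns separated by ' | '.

After JOIN books (3 rows):
teams.yr | teams.id | teams.amt | books.city | books.score | books.id | books.qty
7 | 4 | 90 | MIA | 4 | 4 | 1
90 | 9 | 4 | DEN | 90 | 9 | 20
90 | 9 | 4 | DEN | 40 | 9 | 4
After WHERE (3 rows):
teams.yr | teams.id | teams.amt | books.city | books.score | books.id | books.qty
7 | 4 | 90 | MIA | 4 | 4 | 1
90 | 9 | 4 | DEN | 90 | 9 | 20
90 | 9 | 4 | DEN | 40 | 9 | 4
After SELECT (3 rows):
books.city | books.score
MIA | 4
DEN | 90
DEN | 40
After ORDER BY (3 rows):
books.city | books.score
MIA | 4
DEN | 40
DEN | 90

== RESULT ==
books.city | books.score
MIA | 4
DEN | 40
DEN | 90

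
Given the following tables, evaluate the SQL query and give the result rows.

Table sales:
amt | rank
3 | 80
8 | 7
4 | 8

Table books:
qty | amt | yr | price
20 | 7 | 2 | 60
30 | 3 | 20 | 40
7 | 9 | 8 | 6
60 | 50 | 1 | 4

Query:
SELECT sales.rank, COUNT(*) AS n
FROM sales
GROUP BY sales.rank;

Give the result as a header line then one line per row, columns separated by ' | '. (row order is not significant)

After GROUP BY (3 rows):
sales.rank | n
80 | 1
7 | 1
8 | 1

== RESULT ==
sales.rank | n
80 | 1
7 | 1
8 | 1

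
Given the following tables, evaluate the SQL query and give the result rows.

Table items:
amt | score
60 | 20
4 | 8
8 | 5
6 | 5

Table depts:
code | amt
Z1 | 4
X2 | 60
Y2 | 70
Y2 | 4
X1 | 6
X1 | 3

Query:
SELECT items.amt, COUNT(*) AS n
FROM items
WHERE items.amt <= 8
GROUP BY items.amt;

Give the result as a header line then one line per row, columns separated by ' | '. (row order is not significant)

After WHERE (3 rows):
items.amt | items.score
4 | 8
8 | 5
6 | 5
After GROUP BY (3 rows):
items.amt | n
4 | 1
8 | 1
6 | 1

== RESULT ==
items.amt | n
4 | 1
8 | 1
6 | 1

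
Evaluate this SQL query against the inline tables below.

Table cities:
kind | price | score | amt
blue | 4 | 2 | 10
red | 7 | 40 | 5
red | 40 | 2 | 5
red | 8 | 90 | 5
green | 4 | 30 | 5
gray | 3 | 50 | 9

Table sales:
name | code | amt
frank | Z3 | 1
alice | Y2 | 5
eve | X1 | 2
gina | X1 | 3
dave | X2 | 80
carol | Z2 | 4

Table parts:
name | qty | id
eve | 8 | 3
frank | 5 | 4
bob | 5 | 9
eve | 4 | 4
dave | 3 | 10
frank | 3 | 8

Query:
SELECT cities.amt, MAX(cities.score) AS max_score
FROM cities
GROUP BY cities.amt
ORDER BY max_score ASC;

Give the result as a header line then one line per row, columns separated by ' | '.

After GROUP BY (3 rows):
cities.amt | max_score
10 | 2
5 | 90
9 | 50
After ORDER BY (3 rows):
cities.amt | max_score
10 | 2
9 | 50
5 | 90

== RESULT ==
cities.amt | max_score
10 | 2
9 | 50
5 | 90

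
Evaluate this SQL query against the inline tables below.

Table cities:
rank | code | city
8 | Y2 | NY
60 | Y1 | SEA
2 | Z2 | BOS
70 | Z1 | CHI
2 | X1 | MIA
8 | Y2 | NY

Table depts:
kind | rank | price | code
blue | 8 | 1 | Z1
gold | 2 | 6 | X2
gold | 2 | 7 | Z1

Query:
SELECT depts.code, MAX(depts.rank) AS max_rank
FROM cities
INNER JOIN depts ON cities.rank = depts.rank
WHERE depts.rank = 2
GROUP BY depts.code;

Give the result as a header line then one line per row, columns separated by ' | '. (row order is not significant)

== RESULT ==
depts.code | max_rank
X2 | 2
Z1 | 2

Derivation:
After JOIN depts (6 rows):
cities.rank | cities.code | cities.city | depts.kind | depts.rank | depts.price | depts.code
8 | Y2 | NY | blue | 8 | 1 | Z1
2 | Z2 | BOS | gold | 2 | 6 | X2
2 | Z2 | BOS | gold | 2 | 7 | Z1
2 | X1 | MIA | gold | 2 | 6 | X2
2 | X1 | MIA | gold | 2 | 7 | Z1
8 | Y2 | NY | blue | 8 | 1 | Z1
After WHERE (4 rows):
cities.rank | cities.code | cities.city | depts.kind | depts.rank | depts.price | depts.code
2 | Z2 | BOS | gold | 2 | 6 | X2
2 | Z2 | BOS | gold | 2 | 7 | Z1
2 | X1 | MIA | gold | 2 | 6 | X2
2 | X1 | MIA | gold | 2 | 7 | Z1
After GROUP BY (2 rows):
depts.code | max_rank
X2 | 2
Z1 | 2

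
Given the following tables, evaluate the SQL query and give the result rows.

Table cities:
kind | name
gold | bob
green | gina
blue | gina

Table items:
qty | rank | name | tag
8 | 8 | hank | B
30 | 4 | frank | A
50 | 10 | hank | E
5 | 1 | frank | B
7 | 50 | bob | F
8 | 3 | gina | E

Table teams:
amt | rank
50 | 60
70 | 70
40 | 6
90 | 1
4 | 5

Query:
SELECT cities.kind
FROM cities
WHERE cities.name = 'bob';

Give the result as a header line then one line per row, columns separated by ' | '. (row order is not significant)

After WHERE (1 rows):
cities.kind | cities.name
gold | bob
After SELECT (1 rows):
cities.kind
gold

== RESULT ==
cities.kind
gold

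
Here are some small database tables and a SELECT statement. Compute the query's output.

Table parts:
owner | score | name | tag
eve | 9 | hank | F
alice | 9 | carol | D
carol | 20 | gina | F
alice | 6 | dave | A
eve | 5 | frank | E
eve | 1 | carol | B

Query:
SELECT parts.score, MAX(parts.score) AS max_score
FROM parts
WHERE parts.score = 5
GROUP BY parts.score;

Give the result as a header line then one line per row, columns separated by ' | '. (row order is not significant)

== RESULT ==
parts.score | max_score
5 | 5

Derivation:
After WHERE (1 rows):
parts.owner | parts.score | parts.name | parts.tag
eve | 5 | frank | E
After GROUP BY (1 rows):
parts.score | max_score
5 | 5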